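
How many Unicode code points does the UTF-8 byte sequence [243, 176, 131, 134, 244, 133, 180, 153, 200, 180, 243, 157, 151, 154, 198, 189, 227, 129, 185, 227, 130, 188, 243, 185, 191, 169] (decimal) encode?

8

Byte at offset 0: 0xF3 = 11110011 → 4-byte char (#1). Advance 4.
Byte at offset 4: 0xF4 = 11110100 → 4-byte char (#2). Advance 4.
Byte at offset 8: 0xC8 = 11001000 → 2-byte char (#3). Advance 2.
Byte at offset 10: 0xF3 = 11110011 → 4-byte char (#4). Advance 4.
Byte at offset 14: 0xC6 = 11000110 → 2-byte char (#5). Advance 2.
Byte at offset 16: 0xE3 = 11100011 → 3-byte char (#6). Advance 3.
Byte at offset 19: 0xE3 = 11100011 → 3-byte char (#7). Advance 3.
Byte at offset 22: 0xF3 = 11110011 → 4-byte char (#8). Advance 4.
Reached end at offset 26 after 8 code points.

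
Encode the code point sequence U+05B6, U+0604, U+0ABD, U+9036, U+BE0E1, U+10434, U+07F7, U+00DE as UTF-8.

D6 B6 D8 84 E0 AA BD E9 80 B6 F2 BE 83 A1 F0 90 90 B4 DF B7 C3 9E

U+05B6: 2-byte form → D6 B6.
U+0604: 2-byte form → D8 84.
U+0ABD: 3-byte form → E0 AA BD.
U+9036: 3-byte form → E9 80 B6.
U+BE0E1: 4-byte form → F2 BE 83 A1.
U+10434: 4-byte form → F0 90 90 B4.
U+07F7: 2-byte form → DF B7.
U+00DE: 2-byte form → C3 9E.
Concatenated (22 bytes): D6 B6 D8 84 E0 AA BD E9 80 B6 F2 BE 83 A1 F0 90 90 B4 DF B7 C3 9E.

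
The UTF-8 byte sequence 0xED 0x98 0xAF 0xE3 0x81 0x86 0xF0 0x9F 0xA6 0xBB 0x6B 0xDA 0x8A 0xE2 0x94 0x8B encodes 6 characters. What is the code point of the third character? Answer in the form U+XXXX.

Offset 0: leading byte 0xED = 11101101 → 3-byte char #1 = ED 98 AF.
Offset 3: leading byte 0xE3 = 11100011 → 3-byte char #2 = E3 81 86.
Offset 6: leading byte 0xF0 = 11110000 → 4-byte char #3 = F0 9F A6 BB.
Leading byte 0xF0 = 11110000 matches 11110xxx → 4-byte sequence.
Byte 1: 0xF0 = 11110000, payload 000 (3 bits).
Byte 2: 0x9F = 10011111 (10xxxxxx ✓), payload 011111.
Byte 3: 0xA6 = 10100110 (10xxxxxx ✓), payload 100110.
Byte 4: 0xBB = 10111011 (10xxxxxx ✓), payload 111011.
Concatenate: 000011111100110111011 = 0x1F9BB (21 bits → U+1F9BB).

U+1F9BB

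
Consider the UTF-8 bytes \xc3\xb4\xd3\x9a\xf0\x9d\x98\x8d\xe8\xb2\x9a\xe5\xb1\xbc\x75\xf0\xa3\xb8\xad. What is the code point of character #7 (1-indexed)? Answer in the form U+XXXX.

Offset 0: leading byte 0xC3 = 11000011 → 2-byte char #1 = C3 B4.
Offset 2: leading byte 0xD3 = 11010011 → 2-byte char #2 = D3 9A.
Offset 4: leading byte 0xF0 = 11110000 → 4-byte char #3 = F0 9D 98 8D.
Offset 8: leading byte 0xE8 = 11101000 → 3-byte char #4 = E8 B2 9A.
Offset 11: leading byte 0xE5 = 11100101 → 3-byte char #5 = E5 B1 BC.
Offset 14: leading byte 0x75 = 01110101 → 1-byte char #6 = 75.
Offset 15: leading byte 0xF0 = 11110000 → 4-byte char #7 = F0 A3 B8 AD.
Leading byte 0xF0 = 11110000 matches 11110xxx → 4-byte sequence.
Byte 1: 0xF0 = 11110000, payload 000 (3 bits).
Byte 2: 0xA3 = 10100011 (10xxxxxx ✓), payload 100011.
Byte 3: 0xB8 = 10111000 (10xxxxxx ✓), payload 111000.
Byte 4: 0xAD = 10101101 (10xxxxxx ✓), payload 101101.
Concatenate: 000100011111000101101 = 0x23E2D (21 bits → U+23E2D).

U+23E2D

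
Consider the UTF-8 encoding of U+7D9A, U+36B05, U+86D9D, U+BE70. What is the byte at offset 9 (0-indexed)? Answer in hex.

0xB6

U+7D9A → 3-byte form E7 B6 9A at offsets 0–2.
U+36B05 → 4-byte form F0 B6 AC 85 at offsets 3–6.
U+86D9D → 4-byte form F2 86 B6 9D at offsets 7–10.
Offset 9 falls in char 3's range; it's byte 3 of F2 86 B6 9D = 0xB6.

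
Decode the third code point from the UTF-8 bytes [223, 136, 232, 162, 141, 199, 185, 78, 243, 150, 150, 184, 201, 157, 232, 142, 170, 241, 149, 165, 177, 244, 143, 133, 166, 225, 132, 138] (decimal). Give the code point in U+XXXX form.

U+01F9

Offset 0: leading byte 0xDF = 11011111 → 2-byte char #1 = DF 88.
Offset 2: leading byte 0xE8 = 11101000 → 3-byte char #2 = E8 A2 8D.
Offset 5: leading byte 0xC7 = 11000111 → 2-byte char #3 = C7 B9.
Leading byte 0xC7 = 11000111 matches 110xxxxx → 2-byte sequence.
Byte 1: 0xC7 = 11000111, payload 00111 (5 bits).
Byte 2: 0xB9 = 10111001 (10xxxxxx ✓), payload 111001.
Concatenate: 00111111001 = 0x1F9 (11 bits → U+01F9).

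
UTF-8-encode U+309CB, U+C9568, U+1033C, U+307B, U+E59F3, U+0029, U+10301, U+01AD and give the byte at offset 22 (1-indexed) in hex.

0x90

1-indexed offset 22 is 0-indexed offset 21.
U+309CB → 4-byte form F0 B0 A7 8B at offsets 0–3.
U+C9568 → 4-byte form F3 89 95 A8 at offsets 4–7.
U+1033C → 4-byte form F0 90 8C BC at offsets 8–11.
U+307B → 3-byte form E3 81 BB at offsets 12–14.
U+E59F3 → 4-byte form F3 A5 A7 B3 at offsets 15–18.
U+0029 → 1-byte form 29 at offsets 19–19.
U+10301 → 4-byte form F0 90 8C 81 at offsets 20–23.
Offset 21 falls in char 7's range; it's byte 2 of F0 90 8C 81 = 0x90.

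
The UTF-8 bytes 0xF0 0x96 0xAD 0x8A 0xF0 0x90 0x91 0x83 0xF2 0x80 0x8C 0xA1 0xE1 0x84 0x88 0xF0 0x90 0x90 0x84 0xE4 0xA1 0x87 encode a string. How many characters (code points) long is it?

6

Byte at offset 0: 0xF0 = 11110000 → 4-byte char (#1). Advance 4.
Byte at offset 4: 0xF0 = 11110000 → 4-byte char (#2). Advance 4.
Byte at offset 8: 0xF2 = 11110010 → 4-byte char (#3). Advance 4.
Byte at offset 12: 0xE1 = 11100001 → 3-byte char (#4). Advance 3.
Byte at offset 15: 0xF0 = 11110000 → 4-byte char (#5). Advance 4.
Byte at offset 19: 0xE4 = 11100100 → 3-byte char (#6). Advance 3.
Reached end at offset 22 after 6 code points.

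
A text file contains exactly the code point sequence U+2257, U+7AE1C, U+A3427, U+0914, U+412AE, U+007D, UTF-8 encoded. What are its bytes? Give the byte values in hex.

E2 89 97 F1 BA B8 9C F2 A3 90 A7 E0 A4 94 F1 81 8A AE 7D

U+2257: 3-byte form → E2 89 97.
U+7AE1C: 4-byte form → F1 BA B8 9C.
U+A3427: 4-byte form → F2 A3 90 A7.
U+0914: 3-byte form → E0 A4 94.
U+412AE: 4-byte form → F1 81 8A AE.
U+007D: 1-byte form → 7D.
Concatenated (19 bytes): E2 89 97 F1 BA B8 9C F2 A3 90 A7 E0 A4 94 F1 81 8A AE 7D.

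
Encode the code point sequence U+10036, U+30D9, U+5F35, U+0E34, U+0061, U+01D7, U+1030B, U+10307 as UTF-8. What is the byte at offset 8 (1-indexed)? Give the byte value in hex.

0xE5

1-indexed offset 8 is 0-indexed offset 7.
U+10036 → 4-byte form F0 90 80 B6 at offsets 0–3.
U+30D9 → 3-byte form E3 83 99 at offsets 4–6.
U+5F35 → 3-byte form E5 BC B5 at offsets 7–9.
Offset 7 falls in char 3's range; it's byte 1 of E5 BC B5 = 0xE5.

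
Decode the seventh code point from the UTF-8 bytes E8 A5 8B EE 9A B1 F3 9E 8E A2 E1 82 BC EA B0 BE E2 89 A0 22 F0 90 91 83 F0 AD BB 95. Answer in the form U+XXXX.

U+0022

Offset 0: leading byte 0xE8 = 11101000 → 3-byte char #1 = E8 A5 8B.
Offset 3: leading byte 0xEE = 11101110 → 3-byte char #2 = EE 9A B1.
Offset 6: leading byte 0xF3 = 11110011 → 4-byte char #3 = F3 9E 8E A2.
Offset 10: leading byte 0xE1 = 11100001 → 3-byte char #4 = E1 82 BC.
Offset 13: leading byte 0xEA = 11101010 → 3-byte char #5 = EA B0 BE.
Offset 16: leading byte 0xE2 = 11100010 → 3-byte char #6 = E2 89 A0.
Offset 19: leading byte 0x22 = 00100010 → 1-byte char #7 = 22.
Leading byte 0x22 = 00100010 matches 0xxxxxxx → 1-byte sequence.
Byte 1: 0x22 = 00100010, payload 0100010 (7 bits).
Concatenate: 0100010 = 0x22 (7 bits → U+0022).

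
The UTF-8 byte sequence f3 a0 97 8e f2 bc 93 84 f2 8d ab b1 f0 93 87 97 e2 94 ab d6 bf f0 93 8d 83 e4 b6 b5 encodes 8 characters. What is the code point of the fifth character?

U+252B

Offset 0: leading byte 0xF3 = 11110011 → 4-byte char #1 = F3 A0 97 8E.
Offset 4: leading byte 0xF2 = 11110010 → 4-byte char #2 = F2 BC 93 84.
Offset 8: leading byte 0xF2 = 11110010 → 4-byte char #3 = F2 8D AB B1.
Offset 12: leading byte 0xF0 = 11110000 → 4-byte char #4 = F0 93 87 97.
Offset 16: leading byte 0xE2 = 11100010 → 3-byte char #5 = E2 94 AB.
Leading byte 0xE2 = 11100010 matches 1110xxxx → 3-byte sequence.
Byte 1: 0xE2 = 11100010, payload 0010 (4 bits).
Byte 2: 0x94 = 10010100 (10xxxxxx ✓), payload 010100.
Byte 3: 0xAB = 10101011 (10xxxxxx ✓), payload 101011.
Concatenate: 0010010100101011 = 0x252B (16 bits → U+252B).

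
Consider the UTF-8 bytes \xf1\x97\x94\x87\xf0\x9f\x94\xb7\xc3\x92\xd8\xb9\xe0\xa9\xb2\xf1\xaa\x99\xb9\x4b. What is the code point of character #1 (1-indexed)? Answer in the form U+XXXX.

Offset 0: leading byte 0xF1 = 11110001 → 4-byte char #1 = F1 97 94 87.
Leading byte 0xF1 = 11110001 matches 11110xxx → 4-byte sequence.
Byte 1: 0xF1 = 11110001, payload 001 (3 bits).
Byte 2: 0x97 = 10010111 (10xxxxxx ✓), payload 010111.
Byte 3: 0x94 = 10010100 (10xxxxxx ✓), payload 010100.
Byte 4: 0x87 = 10000111 (10xxxxxx ✓), payload 000111.
Concatenate: 001010111010100000111 = 0x57507 (21 bits → U+57507).

U+57507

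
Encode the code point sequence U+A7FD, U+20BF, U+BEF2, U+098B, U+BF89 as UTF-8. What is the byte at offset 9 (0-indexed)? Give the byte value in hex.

U+A7FD → 3-byte form EA 9F BD at offsets 0–2.
U+20BF → 3-byte form E2 82 BF at offsets 3–5.
U+BEF2 → 3-byte form EB BB B2 at offsets 6–8.
U+098B → 3-byte form E0 A6 8B at offsets 9–11.
Offset 9 falls in char 4's range; it's byte 1 of E0 A6 8B = 0xE0.

0xE0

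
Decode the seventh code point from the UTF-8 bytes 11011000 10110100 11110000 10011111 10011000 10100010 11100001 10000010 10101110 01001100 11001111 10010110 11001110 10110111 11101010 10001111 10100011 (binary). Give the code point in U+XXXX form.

U+A3E3

Offset 0: leading byte 0xD8 = 11011000 → 2-byte char #1 = D8 B4.
Offset 2: leading byte 0xF0 = 11110000 → 4-byte char #2 = F0 9F 98 A2.
Offset 6: leading byte 0xE1 = 11100001 → 3-byte char #3 = E1 82 AE.
Offset 9: leading byte 0x4C = 01001100 → 1-byte char #4 = 4C.
Offset 10: leading byte 0xCF = 11001111 → 2-byte char #5 = CF 96.
Offset 12: leading byte 0xCE = 11001110 → 2-byte char #6 = CE B7.
Offset 14: leading byte 0xEA = 11101010 → 3-byte char #7 = EA 8F A3.
Leading byte 0xEA = 11101010 matches 1110xxxx → 3-byte sequence.
Byte 1: 0xEA = 11101010, payload 1010 (4 bits).
Byte 2: 0x8F = 10001111 (10xxxxxx ✓), payload 001111.
Byte 3: 0xA3 = 10100011 (10xxxxxx ✓), payload 100011.
Concatenate: 1010001111100011 = 0xA3E3 (16 bits → U+A3E3).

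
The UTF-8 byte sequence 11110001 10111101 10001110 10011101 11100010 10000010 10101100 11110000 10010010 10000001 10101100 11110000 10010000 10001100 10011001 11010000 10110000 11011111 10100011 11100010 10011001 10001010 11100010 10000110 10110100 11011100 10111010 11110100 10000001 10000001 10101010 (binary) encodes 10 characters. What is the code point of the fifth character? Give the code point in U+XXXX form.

U+0430

Offset 0: leading byte 0xF1 = 11110001 → 4-byte char #1 = F1 BD 8E 9D.
Offset 4: leading byte 0xE2 = 11100010 → 3-byte char #2 = E2 82 AC.
Offset 7: leading byte 0xF0 = 11110000 → 4-byte char #3 = F0 92 81 AC.
Offset 11: leading byte 0xF0 = 11110000 → 4-byte char #4 = F0 90 8C 99.
Offset 15: leading byte 0xD0 = 11010000 → 2-byte char #5 = D0 B0.
Leading byte 0xD0 = 11010000 matches 110xxxxx → 2-byte sequence.
Byte 1: 0xD0 = 11010000, payload 10000 (5 bits).
Byte 2: 0xB0 = 10110000 (10xxxxxx ✓), payload 110000.
Concatenate: 10000110000 = 0x430 (11 bits → U+0430).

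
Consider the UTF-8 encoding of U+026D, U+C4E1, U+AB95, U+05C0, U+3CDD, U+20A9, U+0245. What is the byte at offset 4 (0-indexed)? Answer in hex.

U+026D → 2-byte form C9 AD at offsets 0–1.
U+C4E1 → 3-byte form EC 93 A1 at offsets 2–4.
Offset 4 falls in char 2's range; it's byte 3 of EC 93 A1 = 0xA1.

0xA1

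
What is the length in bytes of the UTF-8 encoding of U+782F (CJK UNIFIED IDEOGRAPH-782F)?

U+782F = 0x782F. UTF-8 uses 1 byte below 0x80, 2 below 0x800, 3 below 0x10000, 4 up to 0x10FFFF. 0x782F is in U+0800–U+FFFF → 3 bytes.

3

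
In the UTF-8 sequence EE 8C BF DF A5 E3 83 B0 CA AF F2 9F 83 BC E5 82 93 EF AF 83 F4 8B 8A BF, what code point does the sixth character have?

U+5093

Offset 0: leading byte 0xEE = 11101110 → 3-byte char #1 = EE 8C BF.
Offset 3: leading byte 0xDF = 11011111 → 2-byte char #2 = DF A5.
Offset 5: leading byte 0xE3 = 11100011 → 3-byte char #3 = E3 83 B0.
Offset 8: leading byte 0xCA = 11001010 → 2-byte char #4 = CA AF.
Offset 10: leading byte 0xF2 = 11110010 → 4-byte char #5 = F2 9F 83 BC.
Offset 14: leading byte 0xE5 = 11100101 → 3-byte char #6 = E5 82 93.
Leading byte 0xE5 = 11100101 matches 1110xxxx → 3-byte sequence.
Byte 1: 0xE5 = 11100101, payload 0101 (4 bits).
Byte 2: 0x82 = 10000010 (10xxxxxx ✓), payload 000010.
Byte 3: 0x93 = 10010011 (10xxxxxx ✓), payload 010011.
Concatenate: 0101000010010011 = 0x5093 (16 bits → U+5093).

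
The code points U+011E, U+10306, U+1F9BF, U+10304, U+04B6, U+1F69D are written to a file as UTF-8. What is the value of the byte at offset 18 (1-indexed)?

0x9F

1-indexed offset 18 is 0-indexed offset 17.
U+011E → 2-byte form C4 9E at offsets 0–1.
U+10306 → 4-byte form F0 90 8C 86 at offsets 2–5.
U+1F9BF → 4-byte form F0 9F A6 BF at offsets 6–9.
U+10304 → 4-byte form F0 90 8C 84 at offsets 10–13.
U+04B6 → 2-byte form D2 B6 at offsets 14–15.
U+1F69D → 4-byte form F0 9F 9A 9D at offsets 16–19.
Offset 17 falls in char 6's range; it's byte 2 of F0 9F 9A 9D = 0x9F.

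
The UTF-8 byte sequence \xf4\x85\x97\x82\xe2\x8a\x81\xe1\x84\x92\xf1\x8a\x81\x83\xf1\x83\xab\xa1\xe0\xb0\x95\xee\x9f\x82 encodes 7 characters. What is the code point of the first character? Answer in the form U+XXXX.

Offset 0: leading byte 0xF4 = 11110100 → 4-byte char #1 = F4 85 97 82.
Leading byte 0xF4 = 11110100 matches 11110xxx → 4-byte sequence.
Byte 1: 0xF4 = 11110100, payload 100 (3 bits).
Byte 2: 0x85 = 10000101 (10xxxxxx ✓), payload 000101.
Byte 3: 0x97 = 10010111 (10xxxxxx ✓), payload 010111.
Byte 4: 0x82 = 10000010 (10xxxxxx ✓), payload 000010.
Concatenate: 100000101010111000010 = 0x1055C2 (21 bits → U+1055C2).

U+1055C2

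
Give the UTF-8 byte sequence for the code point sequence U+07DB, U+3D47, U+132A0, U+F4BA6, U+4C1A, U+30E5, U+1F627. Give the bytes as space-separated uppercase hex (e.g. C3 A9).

DF 9B E3 B5 87 F0 93 8A A0 F3 B4 AE A6 E4 B0 9A E3 83 A5 F0 9F 98 A7

U+07DB: 2-byte form → DF 9B.
U+3D47: 3-byte form → E3 B5 87.
U+132A0: 4-byte form → F0 93 8A A0.
U+F4BA6: 4-byte form → F3 B4 AE A6.
U+4C1A: 3-byte form → E4 B0 9A.
U+30E5: 3-byte form → E3 83 A5.
U+1F627: 4-byte form → F0 9F 98 A7.
Concatenated (23 bytes): DF 9B E3 B5 87 F0 93 8A A0 F3 B4 AE A6 E4 B0 9A E3 83 A5 F0 9F 98 A7.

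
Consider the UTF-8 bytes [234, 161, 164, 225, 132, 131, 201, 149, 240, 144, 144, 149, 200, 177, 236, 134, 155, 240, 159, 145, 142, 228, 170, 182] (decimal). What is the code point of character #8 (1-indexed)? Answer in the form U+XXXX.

Offset 0: leading byte 0xEA = 11101010 → 3-byte char #1 = EA A1 A4.
Offset 3: leading byte 0xE1 = 11100001 → 3-byte char #2 = E1 84 83.
Offset 6: leading byte 0xC9 = 11001001 → 2-byte char #3 = C9 95.
Offset 8: leading byte 0xF0 = 11110000 → 4-byte char #4 = F0 90 90 95.
Offset 12: leading byte 0xC8 = 11001000 → 2-byte char #5 = C8 B1.
Offset 14: leading byte 0xEC = 11101100 → 3-byte char #6 = EC 86 9B.
Offset 17: leading byte 0xF0 = 11110000 → 4-byte char #7 = F0 9F 91 8E.
Offset 21: leading byte 0xE4 = 11100100 → 3-byte char #8 = E4 AA B6.
Leading byte 0xE4 = 11100100 matches 1110xxxx → 3-byte sequence.
Byte 1: 0xE4 = 11100100, payload 0100 (4 bits).
Byte 2: 0xAA = 10101010 (10xxxxxx ✓), payload 101010.
Byte 3: 0xB6 = 10110110 (10xxxxxx ✓), payload 110110.
Concatenate: 0100101010110110 = 0x4AB6 (16 bits → U+4AB6).

U+4AB6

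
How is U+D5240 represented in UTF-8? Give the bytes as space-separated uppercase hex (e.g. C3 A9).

F3 95 89 80

U+D5240 = 0xD5240 = 873024 decimal. In range U+10000–U+10FFFF → 4-byte form: 11110xxx 10xxxxxx 10xxxxxx 10xxxxxx.
Binary (21 bits): 011010101001001000000.
Split 3+6+6+6: 011 | 010101 | 001001 | 000000.
Byte 1: 11110011 = 0xF3.
Byte 2: 10010101 = 0x95.
Byte 3: 10001001 = 0x89.
Byte 4: 10000000 = 0x80.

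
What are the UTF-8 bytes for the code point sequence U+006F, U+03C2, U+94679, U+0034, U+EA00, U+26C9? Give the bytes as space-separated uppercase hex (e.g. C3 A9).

U+006F: 1-byte form → 6F.
U+03C2: 2-byte form → CF 82.
U+94679: 4-byte form → F2 94 99 B9.
U+0034: 1-byte form → 34.
U+EA00: 3-byte form → EE A8 80.
U+26C9: 3-byte form → E2 9B 89.
Concatenated (14 bytes): 6F CF 82 F2 94 99 B9 34 EE A8 80 E2 9B 89.

6F CF 82 F2 94 99 B9 34 EE A8 80 E2 9B 89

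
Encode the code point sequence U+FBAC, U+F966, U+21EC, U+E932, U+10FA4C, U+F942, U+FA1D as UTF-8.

U+FBAC: 3-byte form → EF AE AC.
U+F966: 3-byte form → EF A5 A6.
U+21EC: 3-byte form → E2 87 AC.
U+E932: 3-byte form → EE A4 B2.
U+10FA4C: 4-byte form → F4 8F A9 8C.
U+F942: 3-byte form → EF A5 82.
U+FA1D: 3-byte form → EF A8 9D.
Concatenated (22 bytes): EF AE AC EF A5 A6 E2 87 AC EE A4 B2 F4 8F A9 8C EF A5 82 EF A8 9D.

EF AE AC EF A5 A6 E2 87 AC EE A4 B2 F4 8F A9 8C EF A5 82 EF A8 9D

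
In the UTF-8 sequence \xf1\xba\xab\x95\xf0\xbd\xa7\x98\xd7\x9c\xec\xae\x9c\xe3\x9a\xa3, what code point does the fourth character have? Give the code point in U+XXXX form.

U+CB9C

Offset 0: leading byte 0xF1 = 11110001 → 4-byte char #1 = F1 BA AB 95.
Offset 4: leading byte 0xF0 = 11110000 → 4-byte char #2 = F0 BD A7 98.
Offset 8: leading byte 0xD7 = 11010111 → 2-byte char #3 = D7 9C.
Offset 10: leading byte 0xEC = 11101100 → 3-byte char #4 = EC AE 9C.
Leading byte 0xEC = 11101100 matches 1110xxxx → 3-byte sequence.
Byte 1: 0xEC = 11101100, payload 1100 (4 bits).
Byte 2: 0xAE = 10101110 (10xxxxxx ✓), payload 101110.
Byte 3: 0x9C = 10011100 (10xxxxxx ✓), payload 011100.
Concatenate: 1100101110011100 = 0xCB9C (16 bits → U+CB9C).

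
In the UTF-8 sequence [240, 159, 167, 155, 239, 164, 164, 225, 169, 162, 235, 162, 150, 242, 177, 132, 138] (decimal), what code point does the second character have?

Offset 0: leading byte 0xF0 = 11110000 → 4-byte char #1 = F0 9F A7 9B.
Offset 4: leading byte 0xEF = 11101111 → 3-byte char #2 = EF A4 A4.
Leading byte 0xEF = 11101111 matches 1110xxxx → 3-byte sequence.
Byte 1: 0xEF = 11101111, payload 1111 (4 bits).
Byte 2: 0xA4 = 10100100 (10xxxxxx ✓), payload 100100.
Byte 3: 0xA4 = 10100100 (10xxxxxx ✓), payload 100100.
Concatenate: 1111100100100100 = 0xF924 (16 bits → U+F924).

U+F924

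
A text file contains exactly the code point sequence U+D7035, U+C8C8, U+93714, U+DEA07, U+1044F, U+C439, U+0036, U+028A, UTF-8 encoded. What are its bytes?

U+D7035: 4-byte form → F3 97 80 B5.
U+C8C8: 3-byte form → EC A3 88.
U+93714: 4-byte form → F2 93 9C 94.
U+DEA07: 4-byte form → F3 9E A8 87.
U+1044F: 4-byte form → F0 90 91 8F.
U+C439: 3-byte form → EC 90 B9.
U+0036: 1-byte form → 36.
U+028A: 2-byte form → CA 8A.
Concatenated (25 bytes): F3 97 80 B5 EC A3 88 F2 93 9C 94 F3 9E A8 87 F0 90 91 8F EC 90 B9 36 CA 8A.

F3 97 80 B5 EC A3 88 F2 93 9C 94 F3 9E A8 87 F0 90 91 8F EC 90 B9 36 CA 8A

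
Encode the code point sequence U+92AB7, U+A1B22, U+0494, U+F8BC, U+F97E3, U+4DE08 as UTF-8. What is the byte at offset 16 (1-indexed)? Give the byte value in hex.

1-indexed offset 16 is 0-indexed offset 15.
U+92AB7 → 4-byte form F2 92 AA B7 at offsets 0–3.
U+A1B22 → 4-byte form F2 A1 AC A2 at offsets 4–7.
U+0494 → 2-byte form D2 94 at offsets 8–9.
U+F8BC → 3-byte form EF A2 BC at offsets 10–12.
U+F97E3 → 4-byte form F3 B9 9F A3 at offsets 13–16.
Offset 15 falls in char 5's range; it's byte 3 of F3 B9 9F A3 = 0x9F.

0x9F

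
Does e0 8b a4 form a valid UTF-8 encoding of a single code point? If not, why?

Leading byte 0xE0 = 11100000 → 3-byte form.
Continuation bytes all match 10xxxxxx. Payload decodes to 0x2E4.
But 0x2E4 < 0x800, the minimum for a 3-byte sequence — this is an overlong encoding.

invalid (overlong encoding)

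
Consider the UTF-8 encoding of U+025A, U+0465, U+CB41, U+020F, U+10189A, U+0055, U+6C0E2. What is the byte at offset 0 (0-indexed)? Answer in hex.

U+025A → 2-byte form C9 9A at offsets 0–1.
Offset 0 falls in char 1's range; it's byte 1 of C9 9A = 0xC9.

0xC9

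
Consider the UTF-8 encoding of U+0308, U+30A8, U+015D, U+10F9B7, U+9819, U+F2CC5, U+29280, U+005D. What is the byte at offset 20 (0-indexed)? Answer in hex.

U+0308 → 2-byte form CC 88 at offsets 0–1.
U+30A8 → 3-byte form E3 82 A8 at offsets 2–4.
U+015D → 2-byte form C5 9D at offsets 5–6.
U+10F9B7 → 4-byte form F4 8F A6 B7 at offsets 7–10.
U+9819 → 3-byte form E9 A0 99 at offsets 11–13.
U+F2CC5 → 4-byte form F3 B2 B3 85 at offsets 14–17.
U+29280 → 4-byte form F0 A9 8A 80 at offsets 18–21.
Offset 20 falls in char 7's range; it's byte 3 of F0 A9 8A 80 = 0x8A.

0x8A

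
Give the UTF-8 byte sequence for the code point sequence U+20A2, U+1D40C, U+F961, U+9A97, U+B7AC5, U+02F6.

U+20A2: 3-byte form → E2 82 A2.
U+1D40C: 4-byte form → F0 9D 90 8C.
U+F961: 3-byte form → EF A5 A1.
U+9A97: 3-byte form → E9 AA 97.
U+B7AC5: 4-byte form → F2 B7 AB 85.
U+02F6: 2-byte form → CB B6.
Concatenated (19 bytes): E2 82 A2 F0 9D 90 8C EF A5 A1 E9 AA 97 F2 B7 AB 85 CB B6.

E2 82 A2 F0 9D 90 8C EF A5 A1 E9 AA 97 F2 B7 AB 85 CB B6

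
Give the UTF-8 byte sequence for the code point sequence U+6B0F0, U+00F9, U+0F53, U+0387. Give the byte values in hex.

F1 AB 83 B0 C3 B9 E0 BD 93 CE 87

U+6B0F0: 4-byte form → F1 AB 83 B0.
U+00F9: 2-byte form → C3 B9.
U+0F53: 3-byte form → E0 BD 93.
U+0387: 2-byte form → CE 87.
Concatenated (11 bytes): F1 AB 83 B0 C3 B9 E0 BD 93 CE 87.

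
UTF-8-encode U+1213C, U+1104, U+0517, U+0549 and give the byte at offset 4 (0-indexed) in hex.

0xE1

U+1213C → 4-byte form F0 92 84 BC at offsets 0–3.
U+1104 → 3-byte form E1 84 84 at offsets 4–6.
Offset 4 falls in char 2's range; it's byte 1 of E1 84 84 = 0xE1.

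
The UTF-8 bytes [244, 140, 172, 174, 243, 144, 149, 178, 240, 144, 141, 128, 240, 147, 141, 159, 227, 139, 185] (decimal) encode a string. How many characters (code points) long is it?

5

Byte at offset 0: 0xF4 = 11110100 → 4-byte char (#1). Advance 4.
Byte at offset 4: 0xF3 = 11110011 → 4-byte char (#2). Advance 4.
Byte at offset 8: 0xF0 = 11110000 → 4-byte char (#3). Advance 4.
Byte at offset 12: 0xF0 = 11110000 → 4-byte char (#4). Advance 4.
Byte at offset 16: 0xE3 = 11100011 → 3-byte char (#5). Advance 3.
Reached end at offset 19 after 5 code points.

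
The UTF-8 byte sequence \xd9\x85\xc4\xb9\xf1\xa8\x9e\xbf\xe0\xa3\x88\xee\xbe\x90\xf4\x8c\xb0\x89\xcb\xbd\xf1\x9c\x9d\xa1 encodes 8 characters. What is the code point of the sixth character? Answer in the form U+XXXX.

Offset 0: leading byte 0xD9 = 11011001 → 2-byte char #1 = D9 85.
Offset 2: leading byte 0xC4 = 11000100 → 2-byte char #2 = C4 B9.
Offset 4: leading byte 0xF1 = 11110001 → 4-byte char #3 = F1 A8 9E BF.
Offset 8: leading byte 0xE0 = 11100000 → 3-byte char #4 = E0 A3 88.
Offset 11: leading byte 0xEE = 11101110 → 3-byte char #5 = EE BE 90.
Offset 14: leading byte 0xF4 = 11110100 → 4-byte char #6 = F4 8C B0 89.
Leading byte 0xF4 = 11110100 matches 11110xxx → 4-byte sequence.
Byte 1: 0xF4 = 11110100, payload 100 (3 bits).
Byte 2: 0x8C = 10001100 (10xxxxxx ✓), payload 001100.
Byte 3: 0xB0 = 10110000 (10xxxxxx ✓), payload 110000.
Byte 4: 0x89 = 10001001 (10xxxxxx ✓), payload 001001.
Concatenate: 100001100110000001001 = 0x10CC09 (21 bits → U+10CC09).

U+10CC09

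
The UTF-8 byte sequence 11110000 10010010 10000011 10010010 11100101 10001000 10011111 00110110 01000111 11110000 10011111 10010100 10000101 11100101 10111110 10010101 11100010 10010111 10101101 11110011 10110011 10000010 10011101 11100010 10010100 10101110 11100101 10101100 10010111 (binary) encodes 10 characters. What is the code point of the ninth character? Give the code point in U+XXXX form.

Offset 0: leading byte 0xF0 = 11110000 → 4-byte char #1 = F0 92 83 92.
Offset 4: leading byte 0xE5 = 11100101 → 3-byte char #2 = E5 88 9F.
Offset 7: leading byte 0x36 = 00110110 → 1-byte char #3 = 36.
Offset 8: leading byte 0x47 = 01000111 → 1-byte char #4 = 47.
Offset 9: leading byte 0xF0 = 11110000 → 4-byte char #5 = F0 9F 94 85.
Offset 13: leading byte 0xE5 = 11100101 → 3-byte char #6 = E5 BE 95.
Offset 16: leading byte 0xE2 = 11100010 → 3-byte char #7 = E2 97 AD.
Offset 19: leading byte 0xF3 = 11110011 → 4-byte char #8 = F3 B3 82 9D.
Offset 23: leading byte 0xE2 = 11100010 → 3-byte char #9 = E2 94 AE.
Leading byte 0xE2 = 11100010 matches 1110xxxx → 3-byte sequence.
Byte 1: 0xE2 = 11100010, payload 0010 (4 bits).
Byte 2: 0x94 = 10010100 (10xxxxxx ✓), payload 010100.
Byte 3: 0xAE = 10101110 (10xxxxxx ✓), payload 101110.
Concatenate: 0010010100101110 = 0x252E (16 bits → U+252E).

U+252E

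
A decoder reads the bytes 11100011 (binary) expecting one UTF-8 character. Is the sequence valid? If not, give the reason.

Leading byte 0xE3 = 11100011 → 3-byte form, but only 1 byte is present.

invalid (sequence truncated)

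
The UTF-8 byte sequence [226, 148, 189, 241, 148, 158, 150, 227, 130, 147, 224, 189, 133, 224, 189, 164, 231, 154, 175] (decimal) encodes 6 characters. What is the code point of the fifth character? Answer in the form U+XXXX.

U+0F64

Offset 0: leading byte 0xE2 = 11100010 → 3-byte char #1 = E2 94 BD.
Offset 3: leading byte 0xF1 = 11110001 → 4-byte char #2 = F1 94 9E 96.
Offset 7: leading byte 0xE3 = 11100011 → 3-byte char #3 = E3 82 93.
Offset 10: leading byte 0xE0 = 11100000 → 3-byte char #4 = E0 BD 85.
Offset 13: leading byte 0xE0 = 11100000 → 3-byte char #5 = E0 BD A4.
Leading byte 0xE0 = 11100000 matches 1110xxxx → 3-byte sequence.
Byte 1: 0xE0 = 11100000, payload 0000 (4 bits).
Byte 2: 0xBD = 10111101 (10xxxxxx ✓), payload 111101.
Byte 3: 0xA4 = 10100100 (10xxxxxx ✓), payload 100100.
Concatenate: 0000111101100100 = 0xF64 (16 bits → U+0F64).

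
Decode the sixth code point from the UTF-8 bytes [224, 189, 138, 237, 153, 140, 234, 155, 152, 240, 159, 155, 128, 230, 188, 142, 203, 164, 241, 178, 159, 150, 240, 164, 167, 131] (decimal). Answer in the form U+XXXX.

U+02E4

Offset 0: leading byte 0xE0 = 11100000 → 3-byte char #1 = E0 BD 8A.
Offset 3: leading byte 0xED = 11101101 → 3-byte char #2 = ED 99 8C.
Offset 6: leading byte 0xEA = 11101010 → 3-byte char #3 = EA 9B 98.
Offset 9: leading byte 0xF0 = 11110000 → 4-byte char #4 = F0 9F 9B 80.
Offset 13: leading byte 0xE6 = 11100110 → 3-byte char #5 = E6 BC 8E.
Offset 16: leading byte 0xCB = 11001011 → 2-byte char #6 = CB A4.
Leading byte 0xCB = 11001011 matches 110xxxxx → 2-byte sequence.
Byte 1: 0xCB = 11001011, payload 01011 (5 bits).
Byte 2: 0xA4 = 10100100 (10xxxxxx ✓), payload 100100.
Concatenate: 01011100100 = 0x2E4 (11 bits → U+02E4).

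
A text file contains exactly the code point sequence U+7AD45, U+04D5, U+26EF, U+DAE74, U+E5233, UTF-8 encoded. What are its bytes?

F1 BA B5 85 D3 95 E2 9B AF F3 9A B9 B4 F3 A5 88 B3

U+7AD45: 4-byte form → F1 BA B5 85.
U+04D5: 2-byte form → D3 95.
U+26EF: 3-byte form → E2 9B AF.
U+DAE74: 4-byte form → F3 9A B9 B4.
U+E5233: 4-byte form → F3 A5 88 B3.
Concatenated (17 bytes): F1 BA B5 85 D3 95 E2 9B AF F3 9A B9 B4 F3 A5 88 B3.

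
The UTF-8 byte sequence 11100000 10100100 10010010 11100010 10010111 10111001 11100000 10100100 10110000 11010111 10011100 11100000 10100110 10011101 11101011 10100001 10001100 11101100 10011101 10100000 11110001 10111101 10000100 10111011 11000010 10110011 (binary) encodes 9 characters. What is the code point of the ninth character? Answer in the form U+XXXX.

U+00B3

Offset 0: leading byte 0xE0 = 11100000 → 3-byte char #1 = E0 A4 92.
Offset 3: leading byte 0xE2 = 11100010 → 3-byte char #2 = E2 97 B9.
Offset 6: leading byte 0xE0 = 11100000 → 3-byte char #3 = E0 A4 B0.
Offset 9: leading byte 0xD7 = 11010111 → 2-byte char #4 = D7 9C.
Offset 11: leading byte 0xE0 = 11100000 → 3-byte char #5 = E0 A6 9D.
Offset 14: leading byte 0xEB = 11101011 → 3-byte char #6 = EB A1 8C.
Offset 17: leading byte 0xEC = 11101100 → 3-byte char #7 = EC 9D A0.
Offset 20: leading byte 0xF1 = 11110001 → 4-byte char #8 = F1 BD 84 BB.
Offset 24: leading byte 0xC2 = 11000010 → 2-byte char #9 = C2 B3.
Leading byte 0xC2 = 11000010 matches 110xxxxx → 2-byte sequence.
Byte 1: 0xC2 = 11000010, payload 00010 (5 bits).
Byte 2: 0xB3 = 10110011 (10xxxxxx ✓), payload 110011.
Concatenate: 00010110011 = 0xB3 (11 bits → U+00B3).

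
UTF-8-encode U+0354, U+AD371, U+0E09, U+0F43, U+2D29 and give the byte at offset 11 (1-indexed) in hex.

0xBD

1-indexed offset 11 is 0-indexed offset 10.
U+0354 → 2-byte form CD 94 at offsets 0–1.
U+AD371 → 4-byte form F2 AD 8D B1 at offsets 2–5.
U+0E09 → 3-byte form E0 B8 89 at offsets 6–8.
U+0F43 → 3-byte form E0 BD 83 at offsets 9–11.
Offset 10 falls in char 4's range; it's byte 2 of E0 BD 83 = 0xBD.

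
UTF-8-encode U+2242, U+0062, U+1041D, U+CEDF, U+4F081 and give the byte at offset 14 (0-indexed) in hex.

0x81

U+2242 → 3-byte form E2 89 82 at offsets 0–2.
U+0062 → 1-byte form 62 at offsets 3–3.
U+1041D → 4-byte form F0 90 90 9D at offsets 4–7.
U+CEDF → 3-byte form EC BB 9F at offsets 8–10.
U+4F081 → 4-byte form F1 8F 82 81 at offsets 11–14.
Offset 14 falls in char 5's range; it's byte 4 of F1 8F 82 81 = 0x81.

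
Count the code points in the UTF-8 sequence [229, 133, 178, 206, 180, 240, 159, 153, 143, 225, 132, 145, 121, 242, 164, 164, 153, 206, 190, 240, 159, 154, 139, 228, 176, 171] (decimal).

9

Byte at offset 0: 0xE5 = 11100101 → 3-byte char (#1). Advance 3.
Byte at offset 3: 0xCE = 11001110 → 2-byte char (#2). Advance 2.
Byte at offset 5: 0xF0 = 11110000 → 4-byte char (#3). Advance 4.
Byte at offset 9: 0xE1 = 11100001 → 3-byte char (#4). Advance 3.
Byte at offset 12: 0x79 = 01111001 → 1-byte char (#5). Advance 1.
Byte at offset 13: 0xF2 = 11110010 → 4-byte char (#6). Advance 4.
Byte at offset 17: 0xCE = 11001110 → 2-byte char (#7). Advance 2.
Byte at offset 19: 0xF0 = 11110000 → 4-byte char (#8). Advance 4.
Byte at offset 23: 0xE4 = 11100100 → 3-byte char (#9). Advance 3.
Reached end at offset 26 after 9 code points.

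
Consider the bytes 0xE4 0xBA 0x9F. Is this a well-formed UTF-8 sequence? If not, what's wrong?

Leading byte 0xE4 = 11100100 → 3-byte form.
Continuation bytes 0xBA=10111010, 0x9F=10011111 all match 10xxxxxx.
Decoded value 0x4E9F is ≥ 0x800 (shortest form) and not a surrogate.

valid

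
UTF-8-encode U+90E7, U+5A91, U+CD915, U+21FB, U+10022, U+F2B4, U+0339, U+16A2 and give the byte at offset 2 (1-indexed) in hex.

0x83

1-indexed offset 2 is 0-indexed offset 1.
U+90E7 → 3-byte form E9 83 A7 at offsets 0–2.
Offset 1 falls in char 1's range; it's byte 2 of E9 83 A7 = 0x83.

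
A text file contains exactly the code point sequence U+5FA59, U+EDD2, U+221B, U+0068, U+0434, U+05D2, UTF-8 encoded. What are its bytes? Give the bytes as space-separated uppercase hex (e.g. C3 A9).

U+5FA59: 4-byte form → F1 9F A9 99.
U+EDD2: 3-byte form → EE B7 92.
U+221B: 3-byte form → E2 88 9B.
U+0068: 1-byte form → 68.
U+0434: 2-byte form → D0 B4.
U+05D2: 2-byte form → D7 92.
Concatenated (15 bytes): F1 9F A9 99 EE B7 92 E2 88 9B 68 D0 B4 D7 92.

F1 9F A9 99 EE B7 92 E2 88 9B 68 D0 B4 D7 92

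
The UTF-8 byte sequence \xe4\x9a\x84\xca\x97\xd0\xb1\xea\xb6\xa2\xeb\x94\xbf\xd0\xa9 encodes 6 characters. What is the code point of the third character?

U+0431

Offset 0: leading byte 0xE4 = 11100100 → 3-byte char #1 = E4 9A 84.
Offset 3: leading byte 0xCA = 11001010 → 2-byte char #2 = CA 97.
Offset 5: leading byte 0xD0 = 11010000 → 2-byte char #3 = D0 B1.
Leading byte 0xD0 = 11010000 matches 110xxxxx → 2-byte sequence.
Byte 1: 0xD0 = 11010000, payload 10000 (5 bits).
Byte 2: 0xB1 = 10110001 (10xxxxxx ✓), payload 110001.
Concatenate: 10000110001 = 0x431 (11 bits → U+0431).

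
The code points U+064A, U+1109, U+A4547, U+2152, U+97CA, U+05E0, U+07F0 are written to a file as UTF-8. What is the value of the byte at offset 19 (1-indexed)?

1-indexed offset 19 is 0-indexed offset 18.
U+064A → 2-byte form D9 8A at offsets 0–1.
U+1109 → 3-byte form E1 84 89 at offsets 2–4.
U+A4547 → 4-byte form F2 A4 95 87 at offsets 5–8.
U+2152 → 3-byte form E2 85 92 at offsets 9–11.
U+97CA → 3-byte form E9 9F 8A at offsets 12–14.
U+05E0 → 2-byte form D7 A0 at offsets 15–16.
U+07F0 → 2-byte form DF B0 at offsets 17–18.
Offset 18 falls in char 7's range; it's byte 2 of DF B0 = 0xB0.

0xB0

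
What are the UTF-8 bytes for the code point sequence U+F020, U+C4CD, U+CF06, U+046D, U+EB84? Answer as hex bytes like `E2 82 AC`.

U+F020: 3-byte form → EF 80 A0.
U+C4CD: 3-byte form → EC 93 8D.
U+CF06: 3-byte form → EC BC 86.
U+046D: 2-byte form → D1 AD.
U+EB84: 3-byte form → EE AE 84.
Concatenated (14 bytes): EF 80 A0 EC 93 8D EC BC 86 D1 AD EE AE 84.

EF 80 A0 EC 93 8D EC BC 86 D1 AD EE AE 84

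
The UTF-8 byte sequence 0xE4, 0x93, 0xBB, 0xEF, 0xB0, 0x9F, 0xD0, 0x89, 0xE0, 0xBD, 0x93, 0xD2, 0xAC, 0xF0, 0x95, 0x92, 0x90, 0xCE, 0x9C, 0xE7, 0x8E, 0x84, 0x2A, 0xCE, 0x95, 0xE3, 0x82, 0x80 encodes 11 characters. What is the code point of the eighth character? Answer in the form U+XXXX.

Offset 0: leading byte 0xE4 = 11100100 → 3-byte char #1 = E4 93 BB.
Offset 3: leading byte 0xEF = 11101111 → 3-byte char #2 = EF B0 9F.
Offset 6: leading byte 0xD0 = 11010000 → 2-byte char #3 = D0 89.
Offset 8: leading byte 0xE0 = 11100000 → 3-byte char #4 = E0 BD 93.
Offset 11: leading byte 0xD2 = 11010010 → 2-byte char #5 = D2 AC.
Offset 13: leading byte 0xF0 = 11110000 → 4-byte char #6 = F0 95 92 90.
Offset 17: leading byte 0xCE = 11001110 → 2-byte char #7 = CE 9C.
Offset 19: leading byte 0xE7 = 11100111 → 3-byte char #8 = E7 8E 84.
Leading byte 0xE7 = 11100111 matches 1110xxxx → 3-byte sequence.
Byte 1: 0xE7 = 11100111, payload 0111 (4 bits).
Byte 2: 0x8E = 10001110 (10xxxxxx ✓), payload 001110.
Byte 3: 0x84 = 10000100 (10xxxxxx ✓), payload 000100.
Concatenate: 0111001110000100 = 0x7384 (16 bits → U+7384).

U+7384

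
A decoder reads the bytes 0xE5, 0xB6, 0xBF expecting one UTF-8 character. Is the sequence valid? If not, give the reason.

Leading byte 0xE5 = 11100101 → 3-byte form.
Continuation bytes 0xB6=10110110, 0xBF=10111111 all match 10xxxxxx.
Decoded value 0x5DBF is ≥ 0x800 (shortest form) and not a surrogate.

valid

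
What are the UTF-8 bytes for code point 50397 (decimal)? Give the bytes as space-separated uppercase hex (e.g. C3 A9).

EC 93 9D

U+C4DD = 0xC4DD = 50397 decimal. In range U+0800–U+FFFF → 3-byte form: 1110xxxx 10xxxxxx 10xxxxxx.
Binary (16 bits): 1100010011011101.
Split 4+6+6: 1100 | 010011 | 011101.
Byte 1: 11101100 = 0xEC.
Byte 2: 10010011 = 0x93.
Byte 3: 10011101 = 0x9D.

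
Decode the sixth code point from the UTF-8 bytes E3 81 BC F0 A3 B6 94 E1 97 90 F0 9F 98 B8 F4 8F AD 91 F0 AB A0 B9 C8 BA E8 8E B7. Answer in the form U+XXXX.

U+2B839

Offset 0: leading byte 0xE3 = 11100011 → 3-byte char #1 = E3 81 BC.
Offset 3: leading byte 0xF0 = 11110000 → 4-byte char #2 = F0 A3 B6 94.
Offset 7: leading byte 0xE1 = 11100001 → 3-byte char #3 = E1 97 90.
Offset 10: leading byte 0xF0 = 11110000 → 4-byte char #4 = F0 9F 98 B8.
Offset 14: leading byte 0xF4 = 11110100 → 4-byte char #5 = F4 8F AD 91.
Offset 18: leading byte 0xF0 = 11110000 → 4-byte char #6 = F0 AB A0 B9.
Leading byte 0xF0 = 11110000 matches 11110xxx → 4-byte sequence.
Byte 1: 0xF0 = 11110000, payload 000 (3 bits).
Byte 2: 0xAB = 10101011 (10xxxxxx ✓), payload 101011.
Byte 3: 0xA0 = 10100000 (10xxxxxx ✓), payload 100000.
Byte 4: 0xB9 = 10111001 (10xxxxxx ✓), payload 111001.
Concatenate: 000101011100000111001 = 0x2B839 (21 bits → U+2B839).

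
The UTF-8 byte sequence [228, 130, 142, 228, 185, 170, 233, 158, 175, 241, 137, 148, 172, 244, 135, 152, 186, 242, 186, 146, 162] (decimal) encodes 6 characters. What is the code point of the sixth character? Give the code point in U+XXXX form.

U+BA4A2

Offset 0: leading byte 0xE4 = 11100100 → 3-byte char #1 = E4 82 8E.
Offset 3: leading byte 0xE4 = 11100100 → 3-byte char #2 = E4 B9 AA.
Offset 6: leading byte 0xE9 = 11101001 → 3-byte char #3 = E9 9E AF.
Offset 9: leading byte 0xF1 = 11110001 → 4-byte char #4 = F1 89 94 AC.
Offset 13: leading byte 0xF4 = 11110100 → 4-byte char #5 = F4 87 98 BA.
Offset 17: leading byte 0xF2 = 11110010 → 4-byte char #6 = F2 BA 92 A2.
Leading byte 0xF2 = 11110010 matches 11110xxx → 4-byte sequence.
Byte 1: 0xF2 = 11110010, payload 010 (3 bits).
Byte 2: 0xBA = 10111010 (10xxxxxx ✓), payload 111010.
Byte 3: 0x92 = 10010010 (10xxxxxx ✓), payload 010010.
Byte 4: 0xA2 = 10100010 (10xxxxxx ✓), payload 100010.
Concatenate: 010111010010010100010 = 0xBA4A2 (21 bits → U+BA4A2).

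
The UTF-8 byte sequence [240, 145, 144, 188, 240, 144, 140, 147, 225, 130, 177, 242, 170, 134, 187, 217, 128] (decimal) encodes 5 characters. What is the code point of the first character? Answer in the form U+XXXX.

U+1143C

Offset 0: leading byte 0xF0 = 11110000 → 4-byte char #1 = F0 91 90 BC.
Leading byte 0xF0 = 11110000 matches 11110xxx → 4-byte sequence.
Byte 1: 0xF0 = 11110000, payload 000 (3 bits).
Byte 2: 0x91 = 10010001 (10xxxxxx ✓), payload 010001.
Byte 3: 0x90 = 10010000 (10xxxxxx ✓), payload 010000.
Byte 4: 0xBC = 10111100 (10xxxxxx ✓), payload 111100.
Concatenate: 000010001010000111100 = 0x1143C (21 bits → U+1143C).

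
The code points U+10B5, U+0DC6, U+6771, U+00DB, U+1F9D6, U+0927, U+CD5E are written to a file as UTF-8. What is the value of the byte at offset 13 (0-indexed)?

0xA7

U+10B5 → 3-byte form E1 82 B5 at offsets 0–2.
U+0DC6 → 3-byte form E0 B7 86 at offsets 3–5.
U+6771 → 3-byte form E6 9D B1 at offsets 6–8.
U+00DB → 2-byte form C3 9B at offsets 9–10.
U+1F9D6 → 4-byte form F0 9F A7 96 at offsets 11–14.
Offset 13 falls in char 5's range; it's byte 3 of F0 9F A7 96 = 0xA7.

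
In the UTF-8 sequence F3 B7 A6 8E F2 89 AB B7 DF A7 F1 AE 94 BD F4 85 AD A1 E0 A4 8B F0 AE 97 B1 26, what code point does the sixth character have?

Offset 0: leading byte 0xF3 = 11110011 → 4-byte char #1 = F3 B7 A6 8E.
Offset 4: leading byte 0xF2 = 11110010 → 4-byte char #2 = F2 89 AB B7.
Offset 8: leading byte 0xDF = 11011111 → 2-byte char #3 = DF A7.
Offset 10: leading byte 0xF1 = 11110001 → 4-byte char #4 = F1 AE 94 BD.
Offset 14: leading byte 0xF4 = 11110100 → 4-byte char #5 = F4 85 AD A1.
Offset 18: leading byte 0xE0 = 11100000 → 3-byte char #6 = E0 A4 8B.
Leading byte 0xE0 = 11100000 matches 1110xxxx → 3-byte sequence.
Byte 1: 0xE0 = 11100000, payload 0000 (4 bits).
Byte 2: 0xA4 = 10100100 (10xxxxxx ✓), payload 100100.
Byte 3: 0x8B = 10001011 (10xxxxxx ✓), payload 001011.
Concatenate: 0000100100001011 = 0x90B (16 bits → U+090B).

U+090B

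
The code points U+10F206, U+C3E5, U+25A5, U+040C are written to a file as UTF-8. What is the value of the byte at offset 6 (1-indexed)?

1-indexed offset 6 is 0-indexed offset 5.
U+10F206 → 4-byte form F4 8F 88 86 at offsets 0–3.
U+C3E5 → 3-byte form EC 8F A5 at offsets 4–6.
Offset 5 falls in char 2's range; it's byte 2 of EC 8F A5 = 0x8F.

0x8F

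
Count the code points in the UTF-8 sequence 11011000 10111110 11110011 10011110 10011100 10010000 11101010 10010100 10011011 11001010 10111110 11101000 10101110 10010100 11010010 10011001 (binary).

Byte at offset 0: 0xD8 = 11011000 → 2-byte char (#1). Advance 2.
Byte at offset 2: 0xF3 = 11110011 → 4-byte char (#2). Advance 4.
Byte at offset 6: 0xEA = 11101010 → 3-byte char (#3). Advance 3.
Byte at offset 9: 0xCA = 11001010 → 2-byte char (#4). Advance 2.
Byte at offset 11: 0xE8 = 11101000 → 3-byte char (#5). Advance 3.
Byte at offset 14: 0xD2 = 11010010 → 2-byte char (#6). Advance 2.
Reached end at offset 16 after 6 code points.

6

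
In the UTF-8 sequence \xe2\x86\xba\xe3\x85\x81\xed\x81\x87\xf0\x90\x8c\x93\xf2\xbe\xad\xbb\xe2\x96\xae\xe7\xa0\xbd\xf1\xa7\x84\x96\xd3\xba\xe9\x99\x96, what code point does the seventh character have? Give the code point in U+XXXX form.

U+783D

Offset 0: leading byte 0xE2 = 11100010 → 3-byte char #1 = E2 86 BA.
Offset 3: leading byte 0xE3 = 11100011 → 3-byte char #2 = E3 85 81.
Offset 6: leading byte 0xED = 11101101 → 3-byte char #3 = ED 81 87.
Offset 9: leading byte 0xF0 = 11110000 → 4-byte char #4 = F0 90 8C 93.
Offset 13: leading byte 0xF2 = 11110010 → 4-byte char #5 = F2 BE AD BB.
Offset 17: leading byte 0xE2 = 11100010 → 3-byte char #6 = E2 96 AE.
Offset 20: leading byte 0xE7 = 11100111 → 3-byte char #7 = E7 A0 BD.
Leading byte 0xE7 = 11100111 matches 1110xxxx → 3-byte sequence.
Byte 1: 0xE7 = 11100111, payload 0111 (4 bits).
Byte 2: 0xA0 = 10100000 (10xxxxxx ✓), payload 100000.
Byte 3: 0xBD = 10111101 (10xxxxxx ✓), payload 111101.
Concatenate: 0111100000111101 = 0x783D (16 bits → U+783D).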